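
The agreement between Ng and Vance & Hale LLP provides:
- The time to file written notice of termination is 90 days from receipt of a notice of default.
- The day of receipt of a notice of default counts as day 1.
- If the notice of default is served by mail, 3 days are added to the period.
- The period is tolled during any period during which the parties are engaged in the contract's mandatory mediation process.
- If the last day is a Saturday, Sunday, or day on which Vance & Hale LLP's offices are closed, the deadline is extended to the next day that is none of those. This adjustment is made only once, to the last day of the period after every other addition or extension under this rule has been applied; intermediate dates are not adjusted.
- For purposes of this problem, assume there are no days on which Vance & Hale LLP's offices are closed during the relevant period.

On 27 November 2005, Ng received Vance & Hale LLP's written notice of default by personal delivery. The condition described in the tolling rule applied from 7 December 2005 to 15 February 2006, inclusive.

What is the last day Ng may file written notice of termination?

May 8, 2006

Counting 27 November 2005 as day 1, day 90 is February 24, 2006.
Service was not by mail, so no mail extension applies.
From December 7, 2005 through February 15, 2006 inclusive is 71 days; tolling adds 71 days: February 24, 2006 + 71 days = May 6, 2006.
May 6, 2006 is Saturday; May 7, 2006 is Sunday. The next qualifying day is May 8, 2006.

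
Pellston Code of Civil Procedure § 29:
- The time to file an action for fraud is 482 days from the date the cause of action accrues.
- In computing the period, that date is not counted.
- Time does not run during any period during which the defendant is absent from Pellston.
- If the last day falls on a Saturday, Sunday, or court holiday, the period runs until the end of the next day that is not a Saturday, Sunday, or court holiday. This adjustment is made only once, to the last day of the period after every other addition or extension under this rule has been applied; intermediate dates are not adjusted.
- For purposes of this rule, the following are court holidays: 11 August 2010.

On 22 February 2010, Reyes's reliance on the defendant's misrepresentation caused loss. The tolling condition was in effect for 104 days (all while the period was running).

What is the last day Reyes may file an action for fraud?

482 days after 22 February 2010 is June 19, 2011.
Tolling adds 104 days: June 19, 2011 + 104 days = October 1, 2011.
October 1, 2011 is Saturday; October 2, 2011 is Sunday. The next qualifying day is October 3, 2011.

October 3, 2011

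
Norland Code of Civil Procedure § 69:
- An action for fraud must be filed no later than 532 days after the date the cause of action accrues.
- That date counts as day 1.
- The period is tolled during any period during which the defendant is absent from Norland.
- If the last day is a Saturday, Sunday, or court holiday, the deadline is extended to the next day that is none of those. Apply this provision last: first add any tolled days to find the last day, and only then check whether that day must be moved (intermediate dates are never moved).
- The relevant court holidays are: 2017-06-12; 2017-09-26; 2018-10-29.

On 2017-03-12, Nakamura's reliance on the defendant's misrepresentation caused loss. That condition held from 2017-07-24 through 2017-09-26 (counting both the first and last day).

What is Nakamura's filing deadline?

October 30, 2018

Counting 2017-03-12 as day 1, day 532 is August 25, 2018.
From July 24, 2017 through September 26, 2017 inclusive is 65 days; tolling adds 65 days: August 25, 2018 + 65 days = October 29, 2018.
October 29, 2018 is a listed holiday. The next qualifying day is October 30, 2018.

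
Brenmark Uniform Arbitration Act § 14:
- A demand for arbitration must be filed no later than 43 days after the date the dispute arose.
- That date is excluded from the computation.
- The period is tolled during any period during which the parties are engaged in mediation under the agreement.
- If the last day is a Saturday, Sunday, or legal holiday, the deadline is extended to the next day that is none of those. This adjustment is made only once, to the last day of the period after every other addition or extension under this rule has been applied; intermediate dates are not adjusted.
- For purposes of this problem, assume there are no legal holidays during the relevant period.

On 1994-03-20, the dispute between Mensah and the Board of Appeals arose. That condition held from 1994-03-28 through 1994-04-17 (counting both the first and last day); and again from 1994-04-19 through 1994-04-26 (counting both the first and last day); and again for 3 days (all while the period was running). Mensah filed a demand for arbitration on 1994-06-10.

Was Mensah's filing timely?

No

43 days after 1994-03-20 is May 2, 1994.
From March 28, 1994 through April 17, 1994 inclusive is 21 days; tolling adds 21 days: May 2, 1994 + 21 days = May 23, 1994.
From April 19, 1994 through April 26, 1994 inclusive is 8 days; tolling adds 8 days: May 23, 1994 + 8 days = May 31, 1994.
Tolling adds 3 days: May 31, 1994 + 3 days = June 3, 1994.
June 3, 1994 is a Friday and not a legal holiday, so no extension applies.
The deadline is June 3, 1994; the filing on June 10, 1994 is after that date.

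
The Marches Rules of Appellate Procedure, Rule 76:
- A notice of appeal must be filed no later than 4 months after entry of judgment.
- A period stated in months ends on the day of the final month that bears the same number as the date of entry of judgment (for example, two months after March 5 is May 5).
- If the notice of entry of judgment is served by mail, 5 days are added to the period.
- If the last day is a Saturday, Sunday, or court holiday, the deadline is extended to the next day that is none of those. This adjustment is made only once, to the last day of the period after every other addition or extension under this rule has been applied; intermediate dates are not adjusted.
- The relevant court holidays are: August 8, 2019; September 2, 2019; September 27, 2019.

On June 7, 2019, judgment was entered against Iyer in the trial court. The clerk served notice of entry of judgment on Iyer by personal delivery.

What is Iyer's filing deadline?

4 months after June 7, 2019 is October 7, 2019.
Service was not by mail, so no mail extension applies.
October 7, 2019 is a Monday and not a court holiday, so no extension applies.

October 7, 2019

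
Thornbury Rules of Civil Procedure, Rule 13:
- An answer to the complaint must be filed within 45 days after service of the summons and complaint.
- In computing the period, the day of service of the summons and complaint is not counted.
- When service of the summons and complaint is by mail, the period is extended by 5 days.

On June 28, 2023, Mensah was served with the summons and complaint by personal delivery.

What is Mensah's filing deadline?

45 days after June 28, 2023 is August 12, 2023.
Service was not by mail, so no mail extension applies.

August 12, 2023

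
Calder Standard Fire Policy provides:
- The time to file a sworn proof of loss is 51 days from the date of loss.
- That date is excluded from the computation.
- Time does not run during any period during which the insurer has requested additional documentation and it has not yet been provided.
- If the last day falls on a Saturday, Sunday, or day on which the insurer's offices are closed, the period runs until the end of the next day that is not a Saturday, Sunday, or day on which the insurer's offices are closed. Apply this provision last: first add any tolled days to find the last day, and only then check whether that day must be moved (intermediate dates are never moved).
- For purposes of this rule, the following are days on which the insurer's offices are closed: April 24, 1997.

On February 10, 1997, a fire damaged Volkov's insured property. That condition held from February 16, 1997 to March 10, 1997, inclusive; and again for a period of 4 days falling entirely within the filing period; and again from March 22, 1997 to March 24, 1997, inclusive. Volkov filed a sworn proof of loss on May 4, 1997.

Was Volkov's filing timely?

No

51 days after February 10, 1997 is April 2, 1997.
From February 16, 1997 through March 10, 1997 inclusive is 23 days; tolling adds 23 days: April 2, 1997 + 23 days = April 25, 1997.
Tolling adds 4 days: April 25, 1997 + 4 days = April 29, 1997.
From March 22, 1997 through March 24, 1997 inclusive is 3 days; tolling adds 3 days: April 29, 1997 + 3 days = May 2, 1997.
May 2, 1997 is a Friday and not a day on which the insurer's offices are closed, so no extension applies.
The deadline is May 2, 1997; the filing on May 4, 1997 is after that date.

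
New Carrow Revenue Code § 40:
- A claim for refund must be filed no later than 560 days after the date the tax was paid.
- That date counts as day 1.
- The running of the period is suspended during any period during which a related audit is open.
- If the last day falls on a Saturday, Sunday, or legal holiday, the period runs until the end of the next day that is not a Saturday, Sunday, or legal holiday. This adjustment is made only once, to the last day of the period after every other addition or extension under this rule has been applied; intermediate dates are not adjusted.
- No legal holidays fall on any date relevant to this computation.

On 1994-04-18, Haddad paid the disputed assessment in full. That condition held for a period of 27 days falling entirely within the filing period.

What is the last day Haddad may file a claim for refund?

Counting 1994-04-18 as day 1, day 560 is October 29, 1995.
Tolling adds 27 days: October 29, 1995 + 27 days = November 25, 1995.
November 25, 1995 is Saturday; November 26, 1995 is Sunday. The next qualifying day is November 27, 1995.

November 27, 1995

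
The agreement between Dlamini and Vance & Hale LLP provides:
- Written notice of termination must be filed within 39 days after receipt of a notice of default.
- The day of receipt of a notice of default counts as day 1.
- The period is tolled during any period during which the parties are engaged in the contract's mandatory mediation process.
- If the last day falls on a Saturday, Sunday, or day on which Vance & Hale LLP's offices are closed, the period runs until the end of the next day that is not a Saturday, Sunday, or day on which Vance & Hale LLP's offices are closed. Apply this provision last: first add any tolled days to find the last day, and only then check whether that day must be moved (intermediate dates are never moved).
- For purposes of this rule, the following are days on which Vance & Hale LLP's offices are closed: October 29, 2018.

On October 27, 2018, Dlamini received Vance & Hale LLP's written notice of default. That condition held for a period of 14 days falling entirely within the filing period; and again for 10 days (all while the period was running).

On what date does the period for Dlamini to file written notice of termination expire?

Counting October 27, 2018 as day 1, day 39 is December 4, 2018.
Tolling adds 14 days: December 4, 2018 + 14 days = December 18, 2018.
Tolling adds 10 days: December 18, 2018 + 10 days = December 28, 2018.
December 28, 2018 is a Friday and not a day on which Vance & Hale LLP's offices are closed, so no extension applies.

December 28, 2018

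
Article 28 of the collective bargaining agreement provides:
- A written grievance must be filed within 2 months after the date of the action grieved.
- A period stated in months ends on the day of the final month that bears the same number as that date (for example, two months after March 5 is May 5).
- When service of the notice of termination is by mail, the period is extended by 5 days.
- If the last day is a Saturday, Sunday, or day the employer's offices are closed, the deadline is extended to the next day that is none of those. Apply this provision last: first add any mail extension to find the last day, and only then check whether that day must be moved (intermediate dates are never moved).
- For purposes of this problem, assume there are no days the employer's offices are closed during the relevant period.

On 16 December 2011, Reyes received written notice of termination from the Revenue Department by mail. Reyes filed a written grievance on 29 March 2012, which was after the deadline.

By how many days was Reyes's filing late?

2 months after 16 December 2011 is February 16, 2012.
Service was by mail, adding 5 days: February 16, 2012 + 5 days = February 21, 2012.
February 21, 2012 is a Tuesday and not a day the employer's offices are closed, so no extension applies.
The deadline is February 21, 2012; from February 21, 2012 to March 29, 2012 is 37 days.

37 days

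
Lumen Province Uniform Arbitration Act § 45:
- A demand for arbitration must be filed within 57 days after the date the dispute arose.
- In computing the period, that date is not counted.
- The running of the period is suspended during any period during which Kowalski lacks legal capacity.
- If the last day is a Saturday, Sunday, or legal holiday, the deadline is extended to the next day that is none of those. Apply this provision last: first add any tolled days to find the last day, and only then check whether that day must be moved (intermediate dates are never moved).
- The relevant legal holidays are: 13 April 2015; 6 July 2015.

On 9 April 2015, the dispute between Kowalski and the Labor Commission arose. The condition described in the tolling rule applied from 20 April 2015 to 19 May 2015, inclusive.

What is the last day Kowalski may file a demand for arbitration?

57 days after 9 April 2015 is June 5, 2015.
From April 20, 2015 through May 19, 2015 inclusive is 30 days; tolling adds 30 days: June 5, 2015 + 30 days = July 5, 2015.
July 5, 2015 is Sunday; July 6, 2015 is a listed holiday. The next qualifying day is July 7, 2015.

July 7, 2015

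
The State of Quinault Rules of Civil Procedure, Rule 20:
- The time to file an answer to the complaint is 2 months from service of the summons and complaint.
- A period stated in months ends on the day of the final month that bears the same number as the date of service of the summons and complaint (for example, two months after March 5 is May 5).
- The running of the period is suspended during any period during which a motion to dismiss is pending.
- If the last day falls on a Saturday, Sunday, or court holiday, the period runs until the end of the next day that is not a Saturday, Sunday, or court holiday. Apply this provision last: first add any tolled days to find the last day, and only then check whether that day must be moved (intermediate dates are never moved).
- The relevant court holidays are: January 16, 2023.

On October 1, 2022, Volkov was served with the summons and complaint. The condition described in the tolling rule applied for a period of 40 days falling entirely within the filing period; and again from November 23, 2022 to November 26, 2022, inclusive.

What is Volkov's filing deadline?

2 months after October 1, 2022 is December 1, 2022.
Tolling adds 40 days: December 1, 2022 + 40 days = January 10, 2023.
From November 23, 2022 through November 26, 2022 inclusive is 4 days; tolling adds 4 days: January 10, 2023 + 4 days = January 14, 2023.
January 14, 2023 is Saturday; January 15, 2023 is Sunday; January 16, 2023 is a listed holiday. The next qualifying day is January 17, 2023.

January 17, 2023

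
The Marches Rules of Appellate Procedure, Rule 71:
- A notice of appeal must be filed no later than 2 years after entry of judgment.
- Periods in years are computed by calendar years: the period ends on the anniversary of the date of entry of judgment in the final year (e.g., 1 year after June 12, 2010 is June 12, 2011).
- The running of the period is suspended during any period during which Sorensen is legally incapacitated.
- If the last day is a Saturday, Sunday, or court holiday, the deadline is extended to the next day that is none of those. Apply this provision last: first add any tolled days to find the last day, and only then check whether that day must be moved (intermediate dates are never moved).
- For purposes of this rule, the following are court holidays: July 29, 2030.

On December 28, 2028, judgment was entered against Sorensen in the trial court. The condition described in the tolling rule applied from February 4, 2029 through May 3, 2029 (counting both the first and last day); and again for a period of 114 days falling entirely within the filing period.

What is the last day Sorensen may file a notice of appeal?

2 years after December 28, 2028 is December 28, 2030.
From February 4, 2029 through May 3, 2029 inclusive is 89 days; tolling adds 89 days: December 28, 2030 + 89 days = March 27, 2031.
Tolling adds 114 days: March 27, 2031 + 114 days = July 19, 2031.
July 19, 2031 is Saturday; July 20, 2031 is Sunday. The next qualifying day is July 21, 2031.

July 21, 2031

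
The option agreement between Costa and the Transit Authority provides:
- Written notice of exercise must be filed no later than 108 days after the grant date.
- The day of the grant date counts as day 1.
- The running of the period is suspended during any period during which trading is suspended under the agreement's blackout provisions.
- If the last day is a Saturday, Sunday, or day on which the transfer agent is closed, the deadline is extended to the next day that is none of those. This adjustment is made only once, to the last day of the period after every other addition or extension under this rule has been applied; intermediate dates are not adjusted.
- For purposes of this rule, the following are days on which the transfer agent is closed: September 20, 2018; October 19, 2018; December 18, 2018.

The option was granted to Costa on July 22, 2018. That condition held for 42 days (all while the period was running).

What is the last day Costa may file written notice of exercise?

Counting July 22, 2018 as day 1, day 108 is November 6, 2018.
Tolling adds 42 days: November 6, 2018 + 42 days = December 18, 2018.
December 18, 2018 is a listed holiday. The next qualifying day is December 19, 2018.

December 19, 2018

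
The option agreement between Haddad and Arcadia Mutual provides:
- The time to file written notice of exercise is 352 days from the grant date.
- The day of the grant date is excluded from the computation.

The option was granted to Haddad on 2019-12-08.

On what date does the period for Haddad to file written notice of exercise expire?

352 days after 2019-12-08 is November 24, 2020.

November 24, 2020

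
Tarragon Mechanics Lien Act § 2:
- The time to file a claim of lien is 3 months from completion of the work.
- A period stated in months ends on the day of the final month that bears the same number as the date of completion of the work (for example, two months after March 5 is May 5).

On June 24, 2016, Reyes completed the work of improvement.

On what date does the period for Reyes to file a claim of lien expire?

September 24, 2016

3 months after June 24, 2016 is September 24, 2016.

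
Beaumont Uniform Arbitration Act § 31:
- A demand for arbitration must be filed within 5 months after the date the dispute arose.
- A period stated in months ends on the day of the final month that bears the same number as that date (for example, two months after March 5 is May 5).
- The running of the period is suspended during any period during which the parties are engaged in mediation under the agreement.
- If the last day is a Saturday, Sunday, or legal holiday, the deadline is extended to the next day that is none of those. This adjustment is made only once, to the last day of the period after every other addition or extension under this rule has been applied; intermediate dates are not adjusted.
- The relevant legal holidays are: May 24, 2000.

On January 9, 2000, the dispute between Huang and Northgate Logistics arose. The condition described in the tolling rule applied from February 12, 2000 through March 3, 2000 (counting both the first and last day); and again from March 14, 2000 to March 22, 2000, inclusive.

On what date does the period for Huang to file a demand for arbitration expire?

5 months after January 9, 2000 is June 9, 2000.
From February 12, 2000 through March 3, 2000 inclusive is 21 days; tolling adds 21 days: June 9, 2000 + 21 days = June 30, 2000.
From March 14, 2000 through March 22, 2000 inclusive is 9 days; tolling adds 9 days: June 30, 2000 + 9 days = July 9, 2000.
July 9, 2000 is Sunday. The next qualifying day is July 10, 2000.

July 10, 2000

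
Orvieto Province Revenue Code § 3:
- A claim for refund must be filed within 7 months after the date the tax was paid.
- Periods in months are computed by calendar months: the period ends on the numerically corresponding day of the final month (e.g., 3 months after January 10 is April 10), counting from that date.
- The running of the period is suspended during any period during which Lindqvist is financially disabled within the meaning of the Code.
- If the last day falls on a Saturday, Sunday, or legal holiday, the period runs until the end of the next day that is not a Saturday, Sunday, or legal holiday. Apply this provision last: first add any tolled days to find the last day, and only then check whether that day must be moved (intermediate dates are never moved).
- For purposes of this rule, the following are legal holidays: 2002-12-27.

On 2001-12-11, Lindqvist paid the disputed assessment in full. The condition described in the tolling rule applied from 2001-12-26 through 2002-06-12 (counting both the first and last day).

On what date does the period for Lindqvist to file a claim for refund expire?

7 months after 2001-12-11 is July 11, 2002.
From December 26, 2001 through June 12, 2002 inclusive is 169 days; tolling adds 169 days: July 11, 2002 + 169 days = December 27, 2002.
December 27, 2002 is a listed holiday; December 28, 2002 is Saturday; December 29, 2002 is Sunday. The next qualifying day is December 30, 2002.

December 30, 2002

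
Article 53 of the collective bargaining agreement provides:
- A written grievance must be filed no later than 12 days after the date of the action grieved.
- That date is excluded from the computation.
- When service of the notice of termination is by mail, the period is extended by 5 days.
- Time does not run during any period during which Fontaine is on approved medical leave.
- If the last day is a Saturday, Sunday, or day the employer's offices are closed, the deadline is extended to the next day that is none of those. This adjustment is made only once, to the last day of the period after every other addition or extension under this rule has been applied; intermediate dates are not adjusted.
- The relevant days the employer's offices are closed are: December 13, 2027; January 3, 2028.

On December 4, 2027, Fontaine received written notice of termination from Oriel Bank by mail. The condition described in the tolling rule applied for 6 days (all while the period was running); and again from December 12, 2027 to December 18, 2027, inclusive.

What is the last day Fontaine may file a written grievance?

January 4, 2028

12 days after December 4, 2027 is December 16, 2027.
Service was by mail, adding 5 days: December 16, 2027 + 5 days = December 21, 2027.
Tolling adds 6 days: December 21, 2027 + 6 days = December 27, 2027.
From December 12, 2027 through December 18, 2027 inclusive is 7 days; tolling adds 7 days: December 27, 2027 + 7 days = January 3, 2028.
January 3, 2028 is a listed holiday. The next qualifying day is January 4, 2028.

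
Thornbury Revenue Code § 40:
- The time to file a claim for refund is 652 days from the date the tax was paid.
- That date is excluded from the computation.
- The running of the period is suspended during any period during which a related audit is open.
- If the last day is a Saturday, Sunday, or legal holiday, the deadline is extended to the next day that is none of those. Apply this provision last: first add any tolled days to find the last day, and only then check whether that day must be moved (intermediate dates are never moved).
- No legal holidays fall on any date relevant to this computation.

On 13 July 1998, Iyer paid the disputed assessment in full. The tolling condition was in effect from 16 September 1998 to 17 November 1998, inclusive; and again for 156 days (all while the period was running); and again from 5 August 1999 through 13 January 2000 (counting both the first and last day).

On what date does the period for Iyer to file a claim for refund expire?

May 11, 2001

652 days after 13 July 1998 is April 25, 2000.
From September 16, 1998 through November 17, 1998 inclusive is 63 days; tolling adds 63 days: April 25, 2000 + 63 days = June 27, 2000.
Tolling adds 156 days: June 27, 2000 + 156 days = November 30, 2000.
From August 5, 1999 through January 13, 2000 inclusive is 162 days; tolling adds 162 days: November 30, 2000 + 162 days = May 11, 2001.
May 11, 2001 is a Friday and not a legal holiday, so no extension applies.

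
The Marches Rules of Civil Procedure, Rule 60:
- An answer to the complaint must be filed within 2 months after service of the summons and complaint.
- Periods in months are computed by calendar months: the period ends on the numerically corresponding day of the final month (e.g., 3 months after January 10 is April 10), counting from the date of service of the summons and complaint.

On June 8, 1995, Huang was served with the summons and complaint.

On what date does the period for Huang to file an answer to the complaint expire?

2 months after June 8, 1995 is August 8, 1995.

August 8, 1995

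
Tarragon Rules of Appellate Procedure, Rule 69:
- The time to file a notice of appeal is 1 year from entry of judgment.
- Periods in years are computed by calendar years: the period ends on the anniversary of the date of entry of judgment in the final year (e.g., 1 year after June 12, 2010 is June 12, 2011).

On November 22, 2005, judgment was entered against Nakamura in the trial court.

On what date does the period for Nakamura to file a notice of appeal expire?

1 year after November 22, 2005 is November 22, 2006.

November 22, 2006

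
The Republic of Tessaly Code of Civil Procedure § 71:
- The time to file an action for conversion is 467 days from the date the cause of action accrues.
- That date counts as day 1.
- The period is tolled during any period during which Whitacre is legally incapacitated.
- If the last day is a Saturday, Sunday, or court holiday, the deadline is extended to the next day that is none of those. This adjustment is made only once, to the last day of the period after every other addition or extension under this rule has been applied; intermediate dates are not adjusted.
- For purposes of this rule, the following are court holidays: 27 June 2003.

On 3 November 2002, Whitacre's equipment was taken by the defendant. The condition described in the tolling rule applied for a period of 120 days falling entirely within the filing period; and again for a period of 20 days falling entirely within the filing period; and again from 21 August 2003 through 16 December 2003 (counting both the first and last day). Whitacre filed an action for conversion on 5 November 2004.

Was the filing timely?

Counting 3 November 2002 as day 1, day 467 is February 12, 2004.
Tolling adds 120 days: February 12, 2004 + 120 days = June 11, 2004.
Tolling adds 20 days: June 11, 2004 + 20 days = July 1, 2004.
From August 21, 2003 through December 16, 2003 inclusive is 118 days; tolling adds 118 days: July 1, 2004 + 118 days = October 27, 2004.
October 27, 2004 is a Wednesday and not a court holiday, so no extension applies.
The deadline is October 27, 2004; the filing on November 5, 2004 is after that date.

No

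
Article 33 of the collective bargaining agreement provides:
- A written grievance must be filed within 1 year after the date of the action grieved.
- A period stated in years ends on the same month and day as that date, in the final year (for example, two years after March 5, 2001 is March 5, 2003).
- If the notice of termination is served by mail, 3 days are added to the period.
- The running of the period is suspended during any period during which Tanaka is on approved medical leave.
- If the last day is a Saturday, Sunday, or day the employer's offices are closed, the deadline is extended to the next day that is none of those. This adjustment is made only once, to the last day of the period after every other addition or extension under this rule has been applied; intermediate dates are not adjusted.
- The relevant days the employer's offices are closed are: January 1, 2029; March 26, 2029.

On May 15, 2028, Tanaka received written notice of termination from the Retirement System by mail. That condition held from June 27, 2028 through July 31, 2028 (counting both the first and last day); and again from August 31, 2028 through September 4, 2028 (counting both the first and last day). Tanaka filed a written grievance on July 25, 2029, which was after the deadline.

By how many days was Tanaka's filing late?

1 year after May 15, 2028 is May 15, 2029.
Service was by mail, adding 3 days: May 15, 2029 + 3 days = May 18, 2029.
From June 27, 2028 through July 31, 2028 inclusive is 35 days; tolling adds 35 days: May 18, 2029 + 35 days = June 22, 2029.
From August 31, 2028 through September 4, 2028 inclusive is 5 days; tolling adds 5 days: June 22, 2029 + 5 days = June 27, 2029.
June 27, 2029 is a Wednesday and not a day the employer's offices are closed, so no extension applies.
The deadline is June 27, 2029; from June 27, 2029 to July 25, 2029 is 28 days.

28 days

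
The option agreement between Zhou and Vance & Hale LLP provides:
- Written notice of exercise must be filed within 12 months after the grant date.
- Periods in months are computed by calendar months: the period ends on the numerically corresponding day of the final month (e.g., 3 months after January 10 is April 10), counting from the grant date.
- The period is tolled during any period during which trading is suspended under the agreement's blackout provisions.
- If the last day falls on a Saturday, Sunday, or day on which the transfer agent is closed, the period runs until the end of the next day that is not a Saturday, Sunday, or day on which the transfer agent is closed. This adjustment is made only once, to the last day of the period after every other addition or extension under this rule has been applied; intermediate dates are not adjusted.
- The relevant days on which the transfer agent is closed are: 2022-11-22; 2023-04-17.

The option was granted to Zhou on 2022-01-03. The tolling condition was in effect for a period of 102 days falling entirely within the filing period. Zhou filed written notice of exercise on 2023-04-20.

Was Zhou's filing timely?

No

12 months after 2022-01-03 is January 3, 2023.
Tolling adds 102 days: January 3, 2023 + 102 days = April 15, 2023.
April 15, 2023 is Saturday; April 16, 2023 is Sunday; April 17, 2023 is a listed holiday. The next qualifying day is April 18, 2023.
The deadline is April 18, 2023; the filing on April 20, 2023 is after that date.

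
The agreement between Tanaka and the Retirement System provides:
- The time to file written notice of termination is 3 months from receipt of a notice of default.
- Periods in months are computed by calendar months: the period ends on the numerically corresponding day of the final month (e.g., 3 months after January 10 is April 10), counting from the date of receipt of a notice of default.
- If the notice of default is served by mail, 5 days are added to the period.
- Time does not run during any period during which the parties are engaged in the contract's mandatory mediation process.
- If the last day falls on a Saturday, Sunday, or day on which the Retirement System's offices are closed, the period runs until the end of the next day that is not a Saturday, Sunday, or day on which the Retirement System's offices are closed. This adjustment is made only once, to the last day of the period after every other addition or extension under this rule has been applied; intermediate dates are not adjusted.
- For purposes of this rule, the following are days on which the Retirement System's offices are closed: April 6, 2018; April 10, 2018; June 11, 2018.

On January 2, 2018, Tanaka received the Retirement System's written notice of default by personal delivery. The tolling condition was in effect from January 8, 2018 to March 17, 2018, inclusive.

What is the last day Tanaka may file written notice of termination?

June 12, 2018

3 months after January 2, 2018 is April 2, 2018.
Service was not by mail, so no mail extension applies.
From January 8, 2018 through March 17, 2018 inclusive is 69 days; tolling adds 69 days: April 2, 2018 + 69 days = June 10, 2018.
June 10, 2018 is Sunday; June 11, 2018 is a listed holiday. The next qualifying day is June 12, 2018.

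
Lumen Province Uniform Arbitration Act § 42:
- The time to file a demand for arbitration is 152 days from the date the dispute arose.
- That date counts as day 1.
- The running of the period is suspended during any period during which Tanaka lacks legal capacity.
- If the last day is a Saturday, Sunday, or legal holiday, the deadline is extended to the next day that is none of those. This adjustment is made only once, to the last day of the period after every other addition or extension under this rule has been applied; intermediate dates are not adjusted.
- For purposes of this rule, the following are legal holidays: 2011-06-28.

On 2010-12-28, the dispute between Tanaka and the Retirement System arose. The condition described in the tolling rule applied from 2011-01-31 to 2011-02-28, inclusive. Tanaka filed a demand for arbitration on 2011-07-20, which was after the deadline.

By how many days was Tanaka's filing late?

Counting 2010-12-28 as day 1, day 152 is May 28, 2011.
From January 31, 2011 through February 28, 2011 inclusive is 29 days; tolling adds 29 days: May 28, 2011 + 29 days = June 26, 2011.
June 26, 2011 is Sunday. The next qualifying day is June 27, 2011.
The deadline is June 27, 2011; from June 27, 2011 to July 20, 2011 is 23 days.

23 days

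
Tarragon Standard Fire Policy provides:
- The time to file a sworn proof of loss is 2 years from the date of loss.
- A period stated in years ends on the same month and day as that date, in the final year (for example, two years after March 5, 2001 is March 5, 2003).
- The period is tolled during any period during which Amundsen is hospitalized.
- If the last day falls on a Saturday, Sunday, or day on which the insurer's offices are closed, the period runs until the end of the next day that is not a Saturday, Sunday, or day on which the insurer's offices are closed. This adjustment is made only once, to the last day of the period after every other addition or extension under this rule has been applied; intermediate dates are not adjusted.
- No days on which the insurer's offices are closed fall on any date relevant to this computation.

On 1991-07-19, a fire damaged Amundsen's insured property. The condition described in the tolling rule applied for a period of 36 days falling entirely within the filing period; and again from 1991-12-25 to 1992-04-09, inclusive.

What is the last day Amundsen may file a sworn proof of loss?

2 years after 1991-07-19 is July 19, 1993.
Tolling adds 36 days: July 19, 1993 + 36 days = August 24, 1993.
From December 25, 1991 through April 9, 1992 inclusive is 107 days; tolling adds 107 days: August 24, 1993 + 107 days = December 9, 1993.
December 9, 1993 is a Thursday and not a day on which the insurer's offices are closed, so no extension applies.

December 9, 1993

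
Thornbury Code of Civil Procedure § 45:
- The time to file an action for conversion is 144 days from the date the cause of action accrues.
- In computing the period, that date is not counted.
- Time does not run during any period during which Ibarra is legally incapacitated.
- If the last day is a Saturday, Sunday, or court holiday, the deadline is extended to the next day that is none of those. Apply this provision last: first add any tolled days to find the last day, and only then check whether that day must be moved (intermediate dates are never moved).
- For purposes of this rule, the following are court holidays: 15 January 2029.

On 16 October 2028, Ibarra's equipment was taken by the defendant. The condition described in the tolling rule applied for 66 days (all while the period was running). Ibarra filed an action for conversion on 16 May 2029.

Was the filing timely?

144 days after 16 October 2028 is March 9, 2029.
Tolling adds 66 days: March 9, 2029 + 66 days = May 14, 2029.
May 14, 2029 is a Monday and not a court holiday, so no extension applies.
The deadline is May 14, 2029; the filing on May 16, 2029 is after that date.

No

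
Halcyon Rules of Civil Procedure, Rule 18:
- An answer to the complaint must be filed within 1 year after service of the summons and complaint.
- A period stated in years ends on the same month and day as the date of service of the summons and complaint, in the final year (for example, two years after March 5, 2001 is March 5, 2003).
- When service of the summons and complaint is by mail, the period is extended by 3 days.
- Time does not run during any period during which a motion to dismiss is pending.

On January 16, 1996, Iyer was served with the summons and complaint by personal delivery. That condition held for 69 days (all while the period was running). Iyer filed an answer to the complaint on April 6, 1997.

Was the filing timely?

1 year after January 16, 1996 is January 16, 1997.
Service was not by mail, so no mail extension applies.
Tolling adds 69 days: January 16, 1997 + 69 days = March 26, 1997.
The deadline is March 26, 1997; the filing on April 6, 1997 is after that date.

No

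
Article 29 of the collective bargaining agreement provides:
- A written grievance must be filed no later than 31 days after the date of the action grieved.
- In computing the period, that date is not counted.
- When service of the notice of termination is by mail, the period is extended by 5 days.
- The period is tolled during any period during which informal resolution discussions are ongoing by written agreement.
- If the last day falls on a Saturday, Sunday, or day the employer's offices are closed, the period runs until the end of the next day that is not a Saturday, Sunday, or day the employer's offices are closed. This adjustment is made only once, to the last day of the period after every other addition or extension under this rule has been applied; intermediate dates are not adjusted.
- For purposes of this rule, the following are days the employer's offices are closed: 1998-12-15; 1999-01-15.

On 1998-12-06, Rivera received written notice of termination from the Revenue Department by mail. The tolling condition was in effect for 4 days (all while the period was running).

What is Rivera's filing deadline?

31 days after 1998-12-06 is January 6, 1999.
Service was by mail, adding 5 days: January 6, 1999 + 5 days = January 11, 1999.
Tolling adds 4 days: January 11, 1999 + 4 days = January 15, 1999.
January 15, 1999 is a listed holiday; January 16, 1999 is Saturday; January 17, 1999 is Sunday. The next qualifying day is January 18, 1999.

January 18, 1999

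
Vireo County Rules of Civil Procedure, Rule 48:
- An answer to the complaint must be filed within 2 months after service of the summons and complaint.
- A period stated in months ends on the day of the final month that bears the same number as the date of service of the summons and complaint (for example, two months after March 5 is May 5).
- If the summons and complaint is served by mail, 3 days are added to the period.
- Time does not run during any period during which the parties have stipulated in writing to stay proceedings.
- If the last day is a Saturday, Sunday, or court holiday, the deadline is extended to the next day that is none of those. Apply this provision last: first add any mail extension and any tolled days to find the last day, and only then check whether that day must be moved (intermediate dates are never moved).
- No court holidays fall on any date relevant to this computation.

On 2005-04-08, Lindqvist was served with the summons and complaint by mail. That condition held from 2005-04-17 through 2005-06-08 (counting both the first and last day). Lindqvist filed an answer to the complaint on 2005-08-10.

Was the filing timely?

2 months after 2005-04-08 is June 8, 2005.
Service was by mail, adding 3 days: June 8, 2005 + 3 days = June 11, 2005.
From April 17, 2005 through June 8, 2005 inclusive is 53 days; tolling adds 53 days: June 11, 2005 + 53 days = August 3, 2005.
August 3, 2005 is a Wednesday and not a court holiday, so no extension applies.
The deadline is August 3, 2005; the filing on August 10, 2005 is after that date.

No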